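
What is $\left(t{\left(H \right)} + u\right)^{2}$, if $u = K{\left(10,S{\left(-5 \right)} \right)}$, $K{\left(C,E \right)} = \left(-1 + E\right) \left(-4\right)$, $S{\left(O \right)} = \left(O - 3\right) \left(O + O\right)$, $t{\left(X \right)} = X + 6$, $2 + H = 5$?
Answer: $94249$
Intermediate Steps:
$H = 3$ ($H = -2 + 5 = 3$)
$t{\left(X \right)} = 6 + X$
$S{\left(O \right)} = 2 O \left(-3 + O\right)$ ($S{\left(O \right)} = \left(-3 + O\right) 2 O = 2 O \left(-3 + O\right)$)
$K{\left(C,E \right)} = 4 - 4 E$
$u = -316$ ($u = 4 - 4 \cdot 2 \left(-5\right) \left(-3 - 5\right) = 4 - 4 \cdot 2 \left(-5\right) \left(-8\right) = 4 - 320 = -316$)
$\left(t{\left(H \right)} + u\right)^{2} = \left(\left(6 + 3\right) - 316\right)^{2} = \left(9 - 316\right)^{2} = \left(-307\right)^{2} = 94249$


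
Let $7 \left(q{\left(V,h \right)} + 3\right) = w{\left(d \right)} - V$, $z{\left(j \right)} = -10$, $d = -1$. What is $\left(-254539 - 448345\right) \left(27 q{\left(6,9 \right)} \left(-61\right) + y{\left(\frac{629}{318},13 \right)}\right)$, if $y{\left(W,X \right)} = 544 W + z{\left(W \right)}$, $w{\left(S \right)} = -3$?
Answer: $- \frac{907993182512}{159} \approx -5.7107 \cdot 10^{9}$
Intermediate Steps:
$y{\left(W,X \right)} = -10 + 544 W$ ($y{\left(W,X \right)} = 544 W - 10 = -10 + 544 W$)
$q{\left(V,h \right)} = - \frac{24}{7} - \frac{V}{7}$ ($q{\left(V,h \right)} = -3 + \frac{-3 - V}{7} = -3 - \left(\frac{3}{7} + \frac{V}{7}\right) = - \frac{24}{7} - \frac{V}{7}$)
$\left(-254539 - 448345\right) \left(27 q{\left(6,9 \right)} \left(-61\right) + y{\left(\frac{629}{318},13 \right)}\right) = \left(-254539 - 448345\right) \left(27 \left(- \frac{24}{7} - \frac{6}{7}\right) \left(-61\right) - \left(10 - 544 \cdot \frac{629}{318}\right)\right) = - 702884 \left(27 \left(- \frac{24}{7} - \frac{6}{7}\right) \left(-61\right) - \left(10 - 544 \cdot 629 \cdot \frac{1}{318}\right)\right) = - 702884 \left(27 \left(- \frac{30}{7}\right) \left(-61\right) + \left(-10 + 544 \cdot \frac{629}{318}\right)\right) = - 702884 \left(\left(- \frac{810}{7}\right) \left(-61\right) + \left(-10 + \frac{171088}{159}\right)\right) = - 702884 \left(\frac{49410}{7} + \frac{169498}{159}\right) = \left(-702884\right) \frac{9042676}{1113} = - \frac{907993182512}{159}$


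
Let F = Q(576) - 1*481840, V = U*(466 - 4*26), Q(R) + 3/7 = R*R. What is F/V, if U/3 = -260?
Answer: 1050451/1976520 ≈ 0.53146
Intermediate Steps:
U = -780 (U = 3*(-260) = -780)
Q(R) = -3/7 + R² (Q(R) = -3/7 + R*R = -3/7 + R²)
V = -282360 (V = -780*(466 - 4*26) = -780*(466 - 104) = -780*362 = -282360)
F = -1050451/7 (F = (-3/7 + 576²) - 1*481840 = (-3/7 + 331776) - 481840 = 2322429/7 - 481840 = -1050451/7 ≈ -1.5006e+5)
F/V = -1050451/7/(-282360) = -1050451/7*(-1/282360) = 1050451/1976520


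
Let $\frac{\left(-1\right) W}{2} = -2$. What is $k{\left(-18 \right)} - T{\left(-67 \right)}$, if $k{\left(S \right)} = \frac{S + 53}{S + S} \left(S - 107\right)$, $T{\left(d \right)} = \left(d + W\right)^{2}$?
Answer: $- \frac{138509}{36} \approx -3847.5$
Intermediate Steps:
$W = 4$ ($W = \left(-2\right) \left(-2\right) = 4$)
$T{\left(d \right)} = \left(4 + d\right)^{2}$ ($T{\left(d \right)} = \left(d + 4\right)^{2} = \left(4 + d\right)^{2}$)
$k{\left(S \right)} = \frac{\left(-107 + S\right) \left(53 + S\right)}{2 S}$ ($k{\left(S \right)} = \frac{53 + S}{2 S} \left(-107 + S\right) = \frac{\left(-107 + S\right) \left(53 + S\right)}{2 S}$)
$k{\left(-18 \right)} - T{\left(-67 \right)} = \frac{-5671 - 18 \left(-54 - 18\right)}{2 \left(-18\right)} - \left(4 - 67\right)^{2} = \frac{1}{2} \left(- \frac{1}{18}\right) \left(-5671 - -1296\right) - \left(-63\right)^{2} = \frac{1}{2} \left(- \frac{1}{18}\right) \left(-5671 + 1296\right) - 3969 = \frac{1}{2} \left(- \frac{1}{18}\right) \left(-4375\right) - 3969 = \frac{4375}{36} - 3969 = - \frac{138509}{36}$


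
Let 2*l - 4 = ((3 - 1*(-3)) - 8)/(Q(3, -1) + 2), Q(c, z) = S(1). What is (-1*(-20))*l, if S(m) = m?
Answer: 100/3 ≈ 33.333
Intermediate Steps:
Q(c, z) = 1
l = 5/3 (l = 2 + (((3 - 1*(-3)) - 8)/(1 + 2))/2 = 2 + (((3 + 3) - 8)/3)/2 = 2 + ((6 - 8)*(1/3))/2 = 2 + (-2*1/3)/2 = 2 + (1/2)*(-2/3) = 2 - 1/3 = 5/3 ≈ 1.6667)
(-1*(-20))*l = -1*(-20)*(5/3) = 20*(5/3) = 100/3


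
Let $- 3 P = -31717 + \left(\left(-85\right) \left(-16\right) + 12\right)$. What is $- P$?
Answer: $-10115$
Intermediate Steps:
$P = 10115$ ($P = - \frac{-31717 + \left(\left(-85\right) \left(-16\right) + 12\right)}{3} = - \frac{-31717 + \left(1360 + 12\right)}{3} = - \frac{-31717 + 1372}{3} = \left(- \frac{1}{3}\right) \left(-30345\right) = 10115$)
$- P = \left(-1\right) 10115 = -10115$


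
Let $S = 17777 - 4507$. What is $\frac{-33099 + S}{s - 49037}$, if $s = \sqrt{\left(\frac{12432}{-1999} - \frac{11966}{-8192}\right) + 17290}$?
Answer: $\frac{7961546716475392}{19688716523245871} + \frac{1269056 \sqrt{282918267511295}}{19688716523245871} \approx 0.40546$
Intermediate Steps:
$S = 13270$ ($S = 17777 - 4507 = 13270$)
$s = \frac{\sqrt{282918267511295}}{127936}$ ($s = \sqrt{\left(12432 \left(- \frac{1}{1999}\right) - - \frac{5983}{4096}\right) + 17290} = \sqrt{\left(- \frac{12432}{1999} + \frac{5983}{4096}\right) + 17290} = \sqrt{- \frac{38961455}{8187904} + 17290} = \sqrt{\frac{141529898705}{8187904}} = \frac{\sqrt{282918267511295}}{127936} \approx 131.47$)
$\frac{-33099 + S}{s - 49037} = \frac{-33099 + 13270}{\frac{\sqrt{282918267511295}}{127936} - 49037} = - \frac{19829}{-49037 + \frac{\sqrt{282918267511295}}{127936}}$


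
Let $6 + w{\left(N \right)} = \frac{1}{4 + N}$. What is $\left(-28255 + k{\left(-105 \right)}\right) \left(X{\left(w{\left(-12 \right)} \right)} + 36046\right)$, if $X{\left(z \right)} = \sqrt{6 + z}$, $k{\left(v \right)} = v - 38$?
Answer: $-1023634308 - \frac{14199 i \sqrt{2}}{2} \approx -1.0236 \cdot 10^{9} - 10040.0 i$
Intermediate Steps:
$k{\left(v \right)} = -38 + v$
$w{\left(N \right)} = -6 + \frac{1}{4 + N}$
$\left(-28255 + k{\left(-105 \right)}\right) \left(X{\left(w{\left(-12 \right)} \right)} + 36046\right) = \left(-28255 - 143\right) \left(\sqrt{6 + \frac{-23 - -72}{4 - 12}} + 36046\right) = \left(-28255 - 143\right) \left(\sqrt{6 + \frac{-23 + 72}{-8}} + 36046\right) = - 28398 \left(\sqrt{6 - \frac{49}{8}} + 36046\right) = - 28398 \left(\sqrt{- \frac{1}{8}} + 36046\right) = - 28398 \left(\frac{i \sqrt{2}}{4} + 36046\right) = - 28398 \left(36046 + \frac{i \sqrt{2}}{4}\right) = -1023634308 - \frac{14199 i \sqrt{2}}{2}$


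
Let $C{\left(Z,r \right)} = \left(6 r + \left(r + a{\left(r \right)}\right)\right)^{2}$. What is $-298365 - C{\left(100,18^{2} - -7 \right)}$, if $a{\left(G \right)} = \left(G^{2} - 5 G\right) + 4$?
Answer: $-12150289894$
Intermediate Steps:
$a{\left(G \right)} = 4 + G^{2} - 5 G$
$C{\left(Z,r \right)} = \left(4 + r^{2} + 2 r\right)^{2}$ ($C{\left(Z,r \right)} = \left(6 r + \left(r + \left(4 + r^{2} - 5 r\right)\right)\right)^{2} = \left(6 r + \left(4 + r^{2} - 4 r\right)\right)^{2} = \left(4 + r^{2} + 2 r\right)^{2}$)
$-298365 - C{\left(100,18^{2} - -7 \right)} = -298365 - \left(4 + \left(18^{2} - -7\right)^{2} + 2 \left(18^{2} - -7\right)\right)^{2} = -298365 - \left(4 + \left(324 + 7\right)^{2} + 2 \left(324 + 7\right)\right)^{2} = -298365 - \left(4 + 331^{2} + 2 \cdot 331\right)^{2} = -298365 - \left(4 + 109561 + 662\right)^{2} = -298365 - 110227^{2} = -298365 - 12149991529 = -12150289894$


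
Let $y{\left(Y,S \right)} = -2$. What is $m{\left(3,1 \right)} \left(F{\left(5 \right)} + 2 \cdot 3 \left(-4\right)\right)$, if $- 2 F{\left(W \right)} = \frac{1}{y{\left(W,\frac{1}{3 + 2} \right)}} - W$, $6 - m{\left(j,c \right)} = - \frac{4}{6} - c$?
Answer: $- \frac{1955}{12} \approx -162.92$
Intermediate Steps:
$m{\left(j,c \right)} = \frac{20}{3} + c$ ($m{\left(j,c \right)} = 6 - \left(- \frac{4}{6} - c\right) = 6 - \left(\left(-4\right) \frac{1}{6} - c\right) = 6 - \left(- \frac{2}{3} - c\right) = 6 + \left(\frac{2}{3} + c\right) = \frac{20}{3} + c$)
$F{\left(W \right)} = \frac{1}{4} + \frac{W}{2}$ ($F{\left(W \right)} = - \frac{\frac{1}{-2} - W}{2} = - \frac{- \frac{1}{2} - W}{2} = \frac{1}{4} + \frac{W}{2}$)
$m{\left(3,1 \right)} \left(F{\left(5 \right)} + 2 \cdot 3 \left(-4\right)\right) = \left(\frac{20}{3} + 1\right) \left(\left(\frac{1}{4} + \frac{1}{2} \cdot 5\right) + 2 \cdot 3 \left(-4\right)\right) = \frac{23 \left(\left(\frac{1}{4} + \frac{5}{2}\right) + 6 \left(-4\right)\right)}{3} = \frac{23 \left(\frac{11}{4} - 24\right)}{3} = \frac{23}{3} \left(- \frac{85}{4}\right) = - \frac{1955}{12}$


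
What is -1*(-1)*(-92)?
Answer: -92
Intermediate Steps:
-1*(-1)*(-92) = 1*(-92) = -92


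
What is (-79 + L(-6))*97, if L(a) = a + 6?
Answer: -7663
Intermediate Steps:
L(a) = 6 + a
(-79 + L(-6))*97 = (-79 + (6 - 6))*97 = (-79 + 0)*97 = -79*97 = -7663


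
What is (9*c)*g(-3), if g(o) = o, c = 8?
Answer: -216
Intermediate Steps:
(9*c)*g(-3) = (9*8)*(-3) = 72*(-3) = -216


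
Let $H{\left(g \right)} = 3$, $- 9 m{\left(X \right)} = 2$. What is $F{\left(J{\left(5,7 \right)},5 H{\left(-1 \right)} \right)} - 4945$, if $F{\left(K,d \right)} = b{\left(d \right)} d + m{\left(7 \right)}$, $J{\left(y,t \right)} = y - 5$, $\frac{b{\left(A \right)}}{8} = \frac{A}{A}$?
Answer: $- \frac{43427}{9} \approx -4825.2$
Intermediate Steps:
$m{\left(X \right)} = - \frac{2}{9}$ ($m{\left(X \right)} = \left(- \frac{1}{9}\right) 2 = - \frac{2}{9}$)
$b{\left(A \right)} = 8$ ($b{\left(A \right)} = 8 \frac{A}{A} = 8 \cdot 1 = 8$)
$J{\left(y,t \right)} = -5 + y$ ($J{\left(y,t \right)} = y - 5 = -5 + y$)
$F{\left(K,d \right)} = - \frac{2}{9} + 8 d$ ($F{\left(K,d \right)} = 8 d - \frac{2}{9} = - \frac{2}{9} + 8 d$)
$F{\left(J{\left(5,7 \right)},5 H{\left(-1 \right)} \right)} - 4945 = \left(- \frac{2}{9} + 8 \cdot 5 \cdot 3\right) - 4945 = \left(- \frac{2}{9} + 8 \cdot 15\right) - 4945 = \left(- \frac{2}{9} + 120\right) - 4945 = \frac{1078}{9} - 4945 = - \frac{43427}{9}$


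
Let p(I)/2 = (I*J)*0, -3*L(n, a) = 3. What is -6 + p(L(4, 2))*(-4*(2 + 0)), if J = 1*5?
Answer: -6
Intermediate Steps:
L(n, a) = -1 (L(n, a) = -1/3*3 = -1)
J = 5
p(I) = 0 (p(I) = 2*((I*5)*0) = 2*((5*I)*0) = 2*0 = 0)
-6 + p(L(4, 2))*(-4*(2 + 0)) = -6 + 0*(-4*(2 + 0)) = -6 + 0*(-4*2) = -6 + 0*(-8) = -6 + 0 = -6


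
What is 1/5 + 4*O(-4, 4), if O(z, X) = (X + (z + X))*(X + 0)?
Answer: 321/5 ≈ 64.200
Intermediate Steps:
O(z, X) = X*(z + 2*X) (O(z, X) = (X + (X + z))*X = (z + 2*X)*X = X*(z + 2*X))
1/5 + 4*O(-4, 4) = 1/5 + 4*(4*(-4 + 2*4)) = 1/5 + 4*(4*(-4 + 8)) = 1/5 + 4*(4*4) = 1/5 + 4*16 = 1/5 + 64 = 321/5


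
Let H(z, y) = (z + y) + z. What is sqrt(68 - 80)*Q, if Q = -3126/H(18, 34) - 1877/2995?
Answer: -1898752*I*sqrt(3)/20965 ≈ -156.87*I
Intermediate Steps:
H(z, y) = y + 2*z (H(z, y) = (y + z) + z = y + 2*z)
Q = -949376/20965 (Q = -3126/(34 + 2*18) - 1877/2995 = -3126/(34 + 36) - 1877*1/2995 = -3126/70 - 1877/2995 = -3126*1/70 - 1877/2995 = -1563/35 - 1877/2995 = -949376/20965 ≈ -45.284)
sqrt(68 - 80)*Q = sqrt(68 - 80)*(-949376/20965) = sqrt(-12)*(-949376/20965) = (2*I*sqrt(3))*(-949376/20965) = -1898752*I*sqrt(3)/20965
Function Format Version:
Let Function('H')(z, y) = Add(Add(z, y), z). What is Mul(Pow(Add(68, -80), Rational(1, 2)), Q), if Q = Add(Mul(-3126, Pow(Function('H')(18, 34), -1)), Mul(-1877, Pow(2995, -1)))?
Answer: Mul(Rational(-1898752, 20965), I, Pow(3, Rational(1, 2))) ≈ Mul(-156.87, I)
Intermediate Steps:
Function('H')(z, y) = Add(y, Mul(2, z)) (Function('H')(z, y) = Add(Add(y, z), z) = Add(y, Mul(2, z)))
Q = Rational(-949376, 20965) (Q = Add(Mul(-3126, Pow(Add(34, Mul(2, 18)), -1)), Mul(-1877, Pow(2995, -1))) = Add(Mul(-3126, Pow(Add(34, 36), -1)), Mul(-1877, Rational(1, 2995))) = Add(Mul(-3126, Pow(70, -1)), Rational(-1877, 2995)) = Add(Mul(-3126, Rational(1, 70)), Rational(-1877, 2995)) = Add(Rational(-1563, 35), Rational(-1877, 2995)) = Rational(-949376, 20965) ≈ -45.284)
Mul(Pow(Add(68, -80), Rational(1, 2)), Q) = Mul(Pow(Add(68, -80), Rational(1, 2)), Rational(-949376, 20965)) = Mul(Pow(-12, Rational(1, 2)), Rational(-949376, 20965)) = Mul(Mul(2, I, Pow(3, Rational(1, 2))), Rational(-949376, 20965)) = Mul(Rational(-1898752, 20965), I, Pow(3, Rational(1, 2)))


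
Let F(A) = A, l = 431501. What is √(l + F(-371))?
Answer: √431130 ≈ 656.60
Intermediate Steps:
√(l + F(-371)) = √(431501 - 371) = √431130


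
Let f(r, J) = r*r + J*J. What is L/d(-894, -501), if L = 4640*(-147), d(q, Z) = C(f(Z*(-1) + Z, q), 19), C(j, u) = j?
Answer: -56840/66603 ≈ -0.85341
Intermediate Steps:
f(r, J) = J² + r² (f(r, J) = r² + J² = J² + r²)
d(q, Z) = q² (d(q, Z) = q² + (Z*(-1) + Z)² = q² + (-Z + Z)² = q² + 0² = q² + 0 = q²)
L = -682080
L/d(-894, -501) = -682080/((-894)²) = -682080/799236 = -682080*1/799236 = -56840/66603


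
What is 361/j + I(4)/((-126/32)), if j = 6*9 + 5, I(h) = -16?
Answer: 37847/3717 ≈ 10.182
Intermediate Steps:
j = 59 (j = 54 + 5 = 59)
361/j + I(4)/((-126/32)) = 361/59 - 16/((-126/32)) = 361*(1/59) - 16/((-126/32)) = 361/59 - 16/((-9*7/16)) = 361/59 - 16/(-63/16) = 361/59 - 16*(-16/63) = 361/59 + 256/63 = 37847/3717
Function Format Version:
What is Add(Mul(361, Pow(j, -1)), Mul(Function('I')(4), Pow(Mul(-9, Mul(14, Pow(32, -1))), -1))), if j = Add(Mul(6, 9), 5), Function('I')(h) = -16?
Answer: Rational(37847, 3717) ≈ 10.182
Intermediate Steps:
j = 59 (j = Add(54, 5) = 59)
Add(Mul(361, Pow(j, -1)), Mul(Function('I')(4), Pow(Mul(-9, Mul(14, Pow(32, -1))), -1))) = Add(Mul(361, Pow(59, -1)), Mul(-16, Pow(Mul(-9, Mul(14, Pow(32, -1))), -1))) = Add(Mul(361, Rational(1, 59)), Mul(-16, Pow(Mul(-9, Mul(14, Rational(1, 32))), -1))) = Add(Rational(361, 59), Mul(-16, Pow(Mul(-9, Rational(7, 16)), -1))) = Add(Rational(361, 59), Mul(-16, Pow(Rational(-63, 16), -1))) = Add(Rational(361, 59), Mul(-16, Rational(-16, 63))) = Add(Rational(361, 59), Rational(256, 63)) = Rational(37847, 3717)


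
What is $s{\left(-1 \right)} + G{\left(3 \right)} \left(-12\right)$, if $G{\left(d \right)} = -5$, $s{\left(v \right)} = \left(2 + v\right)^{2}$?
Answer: $61$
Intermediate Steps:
$s{\left(-1 \right)} + G{\left(3 \right)} \left(-12\right) = \left(2 - 1\right)^{2} - -60 = 1^{2} + 60 = 1 + 60 = 61$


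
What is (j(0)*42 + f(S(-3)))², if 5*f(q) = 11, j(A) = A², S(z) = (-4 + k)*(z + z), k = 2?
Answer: 121/25 ≈ 4.8400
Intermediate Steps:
S(z) = -4*z (S(z) = (-4 + 2)*(z + z) = -4*z)
f(q) = 11/5 (f(q) = (⅕)*11 = 11/5)
(j(0)*42 + f(S(-3)))² = (0²*42 + 11/5)² = (0*42 + 11/5)² = (0 + 11/5)² = (11/5)² = 121/25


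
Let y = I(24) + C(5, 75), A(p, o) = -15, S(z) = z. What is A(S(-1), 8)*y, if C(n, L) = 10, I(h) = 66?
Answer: -1140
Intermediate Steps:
y = 76 (y = 66 + 10 = 76)
A(S(-1), 8)*y = -15*76 = -1140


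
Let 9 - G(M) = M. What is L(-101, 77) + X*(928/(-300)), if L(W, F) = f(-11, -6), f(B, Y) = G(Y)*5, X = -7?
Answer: 7249/75 ≈ 96.653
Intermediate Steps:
G(M) = 9 - M
f(B, Y) = 45 - 5*Y (f(B, Y) = (9 - Y)*5 = 45 - 5*Y)
L(W, F) = 75 (L(W, F) = 45 - 5*(-6) = 45 + 30 = 75)
L(-101, 77) + X*(928/(-300)) = 75 - 6496/(-300) = 75 - 6496*(-1)/300 = 75 - 7*(-232/75) = 75 + 1624/75 = 7249/75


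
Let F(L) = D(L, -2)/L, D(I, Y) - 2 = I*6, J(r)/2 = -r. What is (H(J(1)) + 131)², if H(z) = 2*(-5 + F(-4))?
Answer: 17424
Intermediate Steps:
J(r) = -2*r (J(r) = 2*(-r) = -2*r)
D(I, Y) = 2 + 6*I (D(I, Y) = 2 + I*6 = 2 + 6*I)
F(L) = (2 + 6*L)/L
H(z) = 1 (H(z) = 2*(-5 + (6 + 2/(-4))) = 2*(-5 + (6 + 2*(-¼))) = 2*(-5 + (6 - ½)) = 2*(-5 + 11/2) = 2*(½) = 1)
(H(J(1)) + 131)² = (1 + 131)² = 132² = 17424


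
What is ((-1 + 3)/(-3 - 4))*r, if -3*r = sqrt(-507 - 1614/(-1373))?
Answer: 2*I*sqrt(953544381)/28833 ≈ 2.142*I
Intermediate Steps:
r = -I*sqrt(953544381)/4119 (r = -sqrt(-507 - 1614/(-1373))/3 = -sqrt(-507 - 1614*(-1/1373))/3 = -sqrt(-507 + 1614/1373)/3 = -I*sqrt(953544381)/4119 ≈ -7.4968*I)
((-1 + 3)/(-3 - 4))*r = ((-1 + 3)/(-3 - 4))*(-I*sqrt(953544381)/4119) = (2/(-7))*(-I*sqrt(953544381)/4119) = (2*(-1/7))*(-I*sqrt(953544381)/4119) = -(-2)*I*sqrt(953544381)/28833 = 2*I*sqrt(953544381)/28833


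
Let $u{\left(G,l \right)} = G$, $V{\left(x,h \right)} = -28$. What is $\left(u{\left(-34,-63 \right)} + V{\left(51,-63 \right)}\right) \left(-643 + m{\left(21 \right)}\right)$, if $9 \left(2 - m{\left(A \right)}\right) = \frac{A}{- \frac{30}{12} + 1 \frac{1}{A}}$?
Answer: $\frac{4087350}{103} \approx 39683.0$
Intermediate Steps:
$m{\left(A \right)} = 2 - \frac{A}{9 \left(- \frac{5}{2} + \frac{1}{A}\right)}$ ($m{\left(A \right)} = 2 - \frac{A \frac{1}{- \frac{30}{12} + 1 \frac{1}{A}}}{9} = 2 - \frac{A \frac{1}{\left(-30\right) \frac{1}{12} + \frac{1}{A}}}{9} = 2 - \frac{A \frac{1}{- \frac{5}{2} + \frac{1}{A}}}{9} = 2 - \frac{A}{9 \left(- \frac{5}{2} + \frac{1}{A}\right)}$)
$\left(u{\left(-34,-63 \right)} + V{\left(51,-63 \right)}\right) \left(-643 + m{\left(21 \right)}\right) = \left(-34 - 28\right) \left(-643 + \frac{2 \left(-18 + 21^{2} + 45 \cdot 21\right)}{9 \left(-2 + 5 \cdot 21\right)}\right) = - 62 \left(-643 + \frac{2 \left(-18 + 441 + 945\right)}{9 \left(-2 + 105\right)}\right) = - 62 \left(-643 + \frac{2}{9} \cdot \frac{1}{103} \cdot 1368\right) = - 62 \left(-643 + \frac{304}{103}\right) = \left(-62\right) \left(- \frac{65925}{103}\right) = \frac{4087350}{103}$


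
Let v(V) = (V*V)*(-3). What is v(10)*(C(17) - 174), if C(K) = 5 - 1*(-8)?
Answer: 48300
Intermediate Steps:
C(K) = 13 (C(K) = 5 + 8 = 13)
v(V) = -3*V**2 (v(V) = V**2*(-3) = -3*V**2)
v(10)*(C(17) - 174) = (-3*10**2)*(13 - 174) = -3*100*(-161) = -300*(-161) = 48300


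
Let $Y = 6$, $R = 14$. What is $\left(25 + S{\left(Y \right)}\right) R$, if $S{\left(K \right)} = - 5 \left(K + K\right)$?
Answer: $-490$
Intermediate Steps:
$S{\left(K \right)} = - 10 K$ ($S{\left(K \right)} = - 5 \cdot 2 K = - 10 K$)
$\left(25 + S{\left(Y \right)}\right) R = \left(25 - 60\right) 14 = \left(-35\right) 14 = -490$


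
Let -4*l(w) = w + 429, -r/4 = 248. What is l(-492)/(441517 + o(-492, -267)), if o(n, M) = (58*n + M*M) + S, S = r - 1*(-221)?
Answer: 63/1933996 ≈ 3.2575e-5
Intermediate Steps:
r = -992 (r = -4*248 = -992)
S = -771 (S = -992 - 1*(-221) = -992 + 221 = -771)
o(n, M) = -771 + M² + 58*n (o(n, M) = (58*n + M*M) - 771 = (58*n + M²) - 771 = (M² + 58*n) - 771 = -771 + M² + 58*n)
l(w) = -429/4 - w/4 (l(w) = -(w + 429)/4 = -(429 + w)/4 = -429/4 - w/4)
l(-492)/(441517 + o(-492, -267)) = (-429/4 - ¼*(-492))/(441517 + (-771 + (-267)² + 58*(-492))) = (-429/4 + 123)/(441517 + (-771 + 71289 - 28536)) = 63/(4*(441517 + 41982)) = (63/4)/483499 = (63/4)*(1/483499) = 63/1933996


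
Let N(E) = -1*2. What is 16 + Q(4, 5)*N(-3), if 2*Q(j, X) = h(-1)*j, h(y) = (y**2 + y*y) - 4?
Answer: 24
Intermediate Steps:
N(E) = -2
h(y) = -4 + 2*y**2 (h(y) = (y**2 + y**2) - 4 = 2*y**2 - 4 = -4 + 2*y**2)
Q(j, X) = -j (Q(j, X) = ((-4 + 2*(-1)**2)*j)/2 = ((-4 + 2*1)*j)/2 = ((-4 + 2)*j)/2 = (-2*j)/2 = -j)
16 + Q(4, 5)*N(-3) = 16 - 1*4*(-2) = 16 - 4*(-2) = 16 + 8 = 24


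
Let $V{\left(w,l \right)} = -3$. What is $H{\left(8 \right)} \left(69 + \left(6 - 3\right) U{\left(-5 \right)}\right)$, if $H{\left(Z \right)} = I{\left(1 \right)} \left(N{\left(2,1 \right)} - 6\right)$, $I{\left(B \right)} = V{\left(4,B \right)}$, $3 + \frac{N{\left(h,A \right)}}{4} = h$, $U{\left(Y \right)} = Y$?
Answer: $1620$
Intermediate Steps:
$N{\left(h,A \right)} = -12 + 4 h$
$I{\left(B \right)} = -3$
$H{\left(Z \right)} = 30$ ($H{\left(Z \right)} = - 3 \left(\left(-12 + 4 \cdot 2\right) - 6\right) = - 3 \left(\left(-12 + 8\right) - 6\right) = - 3 \left(-4 - 6\right) = \left(-3\right) \left(-10\right) = 30$)
$H{\left(8 \right)} \left(69 + \left(6 - 3\right) U{\left(-5 \right)}\right) = 30 \left(69 + \left(6 - 3\right) \left(-5\right)\right) = 30 \left(69 + 3 \left(-5\right)\right) = 30 \left(69 - 15\right) = 30 \cdot 54 = 1620$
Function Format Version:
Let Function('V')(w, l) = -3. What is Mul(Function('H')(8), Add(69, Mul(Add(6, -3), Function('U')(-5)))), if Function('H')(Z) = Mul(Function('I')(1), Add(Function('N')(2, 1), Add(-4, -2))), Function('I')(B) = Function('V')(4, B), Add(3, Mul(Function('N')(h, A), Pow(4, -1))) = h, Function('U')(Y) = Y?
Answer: 1620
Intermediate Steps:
Function('N')(h, A) = Add(-12, Mul(4, h))
Function('I')(B) = -3
Function('H')(Z) = 30 (Function('H')(Z) = Mul(-3, Add(Add(-12, Mul(4, 2)), Add(-4, -2))) = Mul(-3, Add(Add(-12, 8), -6)) = Mul(-3, Add(-4, -6)) = Mul(-3, -10) = 30)
Mul(Function('H')(8), Add(69, Mul(Add(6, -3), Function('U')(-5)))) = Mul(30, Add(69, Mul(Add(6, -3), -5))) = Mul(30, Add(69, Mul(3, -5))) = Mul(30, Add(69, -15)) = Mul(30, 54) = 1620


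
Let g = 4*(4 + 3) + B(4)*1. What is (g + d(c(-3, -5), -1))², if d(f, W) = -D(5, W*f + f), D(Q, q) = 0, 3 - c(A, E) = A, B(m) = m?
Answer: 1024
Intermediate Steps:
c(A, E) = 3 - A
d(f, W) = 0 (d(f, W) = -1*0 = 0)
g = 32 (g = 4*(4 + 3) + 4*1 = 4*7 + 4 = 28 + 4 = 32)
(g + d(c(-3, -5), -1))² = (32 + 0)² = 32² = 1024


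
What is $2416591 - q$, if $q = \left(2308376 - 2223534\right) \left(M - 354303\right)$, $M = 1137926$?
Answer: $-66481725975$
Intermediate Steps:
$q = 66484142566$ ($q = \left(2308376 - 2223534\right) \left(1137926 - 354303\right) = 84842 \cdot 783623 = 66484142566$)
$2416591 - q = 2416591 - 66484142566 = -66481725975$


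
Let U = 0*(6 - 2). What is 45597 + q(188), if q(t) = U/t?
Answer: 45597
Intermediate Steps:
U = 0 (U = 0*4 = 0)
q(t) = 0 (q(t) = 0/t = 0)
45597 + q(188) = 45597 + 0 = 45597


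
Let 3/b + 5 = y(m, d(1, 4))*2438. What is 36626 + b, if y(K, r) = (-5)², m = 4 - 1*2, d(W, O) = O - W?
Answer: 744057191/20315 ≈ 36626.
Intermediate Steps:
m = 2 (m = 4 - 2 = 2)
y(K, r) = 25
b = 1/20315 (b = 3/(-5 + 25*2438) = 3/(-5 + 60950) = 3/60945 = 3*(1/60945) = 1/20315 ≈ 4.9225e-5)
36626 + b = 36626 + 1/20315 = 744057191/20315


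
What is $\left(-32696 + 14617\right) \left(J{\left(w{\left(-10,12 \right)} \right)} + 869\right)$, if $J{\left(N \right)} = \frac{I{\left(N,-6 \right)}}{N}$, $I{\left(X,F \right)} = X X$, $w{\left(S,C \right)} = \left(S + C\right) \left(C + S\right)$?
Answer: $-15782967$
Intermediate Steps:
$w{\left(S,C \right)} = \left(C + S\right)^{2}$ ($w{\left(S,C \right)} = \left(C + S\right) \left(C + S\right) = \left(C + S\right)^{2}$)
$I{\left(X,F \right)} = X^{2}$
$J{\left(N \right)} = N$ ($J{\left(N \right)} = \frac{N^{2}}{N} = N$)
$\left(-32696 + 14617\right) \left(J{\left(w{\left(-10,12 \right)} \right)} + 869\right) = \left(-32696 + 14617\right) \left(\left(12 - 10\right)^{2} + 869\right) = - 18079 \left(2^{2} + 869\right) = - 18079 \left(4 + 869\right) = \left(-18079\right) 873 = -15782967$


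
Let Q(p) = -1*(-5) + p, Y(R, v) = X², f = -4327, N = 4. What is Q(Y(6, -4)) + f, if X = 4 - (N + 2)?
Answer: -4318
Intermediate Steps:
X = -2 (X = 4 - (4 + 2) = 4 - 1*6 = 4 - 6 = -2)
Y(R, v) = 4 (Y(R, v) = (-2)² = 4)
Q(p) = 5 + p
Q(Y(6, -4)) + f = (5 + 4) - 4327 = 9 - 4327 = -4318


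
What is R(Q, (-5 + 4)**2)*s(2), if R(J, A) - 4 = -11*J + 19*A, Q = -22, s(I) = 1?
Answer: 265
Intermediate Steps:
R(J, A) = 4 - 11*J + 19*A (R(J, A) = 4 + (-11*J + 19*A) = 4 - 11*J + 19*A)
R(Q, (-5 + 4)**2)*s(2) = (4 - 11*(-22) + 19*(-5 + 4)**2)*1 = (4 + 242 + 19*(-1)**2)*1 = (4 + 242 + 19*1)*1 = (4 + 242 + 19)*1 = 265*1 = 265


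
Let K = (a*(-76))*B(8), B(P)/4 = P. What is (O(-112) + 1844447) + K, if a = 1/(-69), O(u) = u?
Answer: 127261547/69 ≈ 1.8444e+6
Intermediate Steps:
B(P) = 4*P
a = -1/69 ≈ -0.014493
K = 2432/69 (K = (-1/69*(-76))*(4*8) = (76/69)*32 = 2432/69 ≈ 35.246)
(O(-112) + 1844447) + K = (-112 + 1844447) + 2432/69 = 1844335 + 2432/69 = 127261547/69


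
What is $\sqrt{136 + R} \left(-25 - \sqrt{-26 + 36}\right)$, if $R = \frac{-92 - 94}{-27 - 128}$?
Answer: $- 35 \sqrt{70} - 14 \sqrt{7} \approx -329.87$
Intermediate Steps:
$R = \frac{6}{5}$ ($R = - \frac{186}{-155} = \left(-186\right) \left(- \frac{1}{155}\right) = \frac{6}{5} \approx 1.2$)
$\sqrt{136 + R} \left(-25 - \sqrt{-26 + 36}\right) = \sqrt{136 + \frac{6}{5}} \left(-25 - \sqrt{-26 + 36}\right) = \sqrt{\frac{686}{5}} \left(-25 - \sqrt{10}\right) = \frac{7 \sqrt{70}}{5} \left(-25 - \sqrt{10}\right) = \frac{7 \sqrt{70} \left(-25 - \sqrt{10}\right)}{5}$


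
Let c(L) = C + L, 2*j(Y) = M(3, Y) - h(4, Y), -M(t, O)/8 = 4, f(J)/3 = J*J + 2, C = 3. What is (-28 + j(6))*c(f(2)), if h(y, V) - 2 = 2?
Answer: -966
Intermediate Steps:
f(J) = 6 + 3*J**2 (f(J) = 3*(J*J + 2) = 3*(J**2 + 2) = 3*(2 + J**2) = 6 + 3*J**2)
M(t, O) = -32 (M(t, O) = -8*4 = -32)
h(y, V) = 4 (h(y, V) = 2 + 2 = 4)
j(Y) = -18 (j(Y) = (-32 - 1*4)/2 = (-32 - 4)/2 = (1/2)*(-36) = -18)
c(L) = 3 + L
(-28 + j(6))*c(f(2)) = (-28 - 18)*(3 + (6 + 3*2**2)) = -46*(3 + (6 + 3*4)) = -46*(3 + (6 + 12)) = -46*(3 + 18) = -46*21 = -966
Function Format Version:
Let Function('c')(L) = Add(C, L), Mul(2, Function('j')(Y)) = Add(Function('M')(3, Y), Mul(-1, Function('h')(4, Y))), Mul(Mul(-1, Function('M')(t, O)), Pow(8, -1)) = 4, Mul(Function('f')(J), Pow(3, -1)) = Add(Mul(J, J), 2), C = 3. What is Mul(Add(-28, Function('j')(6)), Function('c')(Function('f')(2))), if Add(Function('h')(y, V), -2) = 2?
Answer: -966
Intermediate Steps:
Function('f')(J) = Add(6, Mul(3, Pow(J, 2))) (Function('f')(J) = Mul(3, Add(Mul(J, J), 2)) = Mul(3, Add(Pow(J, 2), 2)) = Mul(3, Add(2, Pow(J, 2))) = Add(6, Mul(3, Pow(J, 2))))
Function('M')(t, O) = -32 (Function('M')(t, O) = Mul(-8, 4) = -32)
Function('h')(y, V) = 4 (Function('h')(y, V) = Add(2, 2) = 4)
Function('j')(Y) = -18 (Function('j')(Y) = Mul(Rational(1, 2), Add(-32, Mul(-1, 4))) = Mul(Rational(1, 2), Add(-32, -4)) = Mul(Rational(1, 2), -36) = -18)
Function('c')(L) = Add(3, L)
Mul(Add(-28, Function('j')(6)), Function('c')(Function('f')(2))) = Mul(Add(-28, -18), Add(3, Add(6, Mul(3, Pow(2, 2))))) = Mul(-46, Add(3, Add(6, Mul(3, 4)))) = Mul(-46, Add(3, Add(6, 12))) = Mul(-46, Add(3, 18)) = Mul(-46, 21) = -966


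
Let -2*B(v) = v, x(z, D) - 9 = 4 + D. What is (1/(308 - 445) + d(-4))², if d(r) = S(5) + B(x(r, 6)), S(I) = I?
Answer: 1525225/75076 ≈ 20.316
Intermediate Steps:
x(z, D) = 13 + D (x(z, D) = 9 + (4 + D) = 13 + D)
B(v) = -v/2
d(r) = -9/2 (d(r) = 5 - (13 + 6)/2 = 5 - ½*19 = 5 - 19/2 = -9/2)
(1/(308 - 445) + d(-4))² = (1/(308 - 445) - 9/2)² = (1/(-137) - 9/2)² = (-1/137 - 9/2)² = (-1235/274)² = 1525225/75076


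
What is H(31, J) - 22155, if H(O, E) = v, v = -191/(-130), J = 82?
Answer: -2879959/130 ≈ -22154.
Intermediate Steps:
v = 191/130 (v = -191*(-1/130) = 191/130 ≈ 1.4692)
H(O, E) = 191/130
H(31, J) - 22155 = 191/130 - 22155 = -2879959/130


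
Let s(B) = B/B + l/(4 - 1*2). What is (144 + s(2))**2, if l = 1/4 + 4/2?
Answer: 1366561/64 ≈ 21353.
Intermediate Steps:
l = 9/4 (l = 1*(1/4) + 4*(1/2) = 1/4 + 2 = 9/4 ≈ 2.2500)
s(B) = 17/8 (s(B) = B/B + 9/(4*(4 - 1*2)) = 1 + 9/(4*(4 - 2)) = 1 + (9/4)/2 = 1 + (9/4)*(1/2) = 1 + 9/8 = 17/8)
(144 + s(2))**2 = (144 + 17/8)**2 = (1169/8)**2 = 1366561/64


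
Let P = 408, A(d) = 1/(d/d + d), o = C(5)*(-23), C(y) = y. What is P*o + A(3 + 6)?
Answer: -469199/10 ≈ -46920.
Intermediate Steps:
o = -115 (o = 5*(-23) = -115)
A(d) = 1/(1 + d)
P*o + A(3 + 6) = 408*(-115) + 1/(1 + (3 + 6)) = -46920 + 1/(1 + 9) = -46920 + 1/10 = -46920 + ⅒ = -469199/10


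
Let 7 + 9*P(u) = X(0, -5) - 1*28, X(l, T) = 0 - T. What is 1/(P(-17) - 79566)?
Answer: -3/238708 ≈ -1.2568e-5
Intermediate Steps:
X(l, T) = -T
P(u) = -10/3 (P(u) = -7/9 + (-1*(-5) - 1*28)/9 = -7/9 + (5 - 28)/9 = -7/9 + (⅑)*(-23) = -7/9 - 23/9 = -10/3)
1/(P(-17) - 79566) = 1/(-10/3 - 79566) = 1/(-238708/3) = -3/238708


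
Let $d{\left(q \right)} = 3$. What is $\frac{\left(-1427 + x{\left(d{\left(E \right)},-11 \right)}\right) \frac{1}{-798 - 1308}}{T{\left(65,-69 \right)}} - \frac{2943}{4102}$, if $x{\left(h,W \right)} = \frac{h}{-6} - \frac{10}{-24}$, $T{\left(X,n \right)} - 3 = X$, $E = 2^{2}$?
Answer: $- \frac{2493643489}{3524635296} \approx -0.70749$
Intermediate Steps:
$E = 4$
$T{\left(X,n \right)} = 3 + X$
$x{\left(h,W \right)} = \frac{5}{12} - \frac{h}{6}$ ($x{\left(h,W \right)} = h \left(- \frac{1}{6}\right) - - \frac{5}{12} = - \frac{h}{6} + \frac{5}{12} = \frac{5}{12} - \frac{h}{6}$)
$\frac{\left(-1427 + x{\left(d{\left(E \right)},-11 \right)}\right) \frac{1}{-798 - 1308}}{T{\left(65,-69 \right)}} - \frac{2943}{4102} = \frac{\left(-1427 + \left(\frac{5}{12} - \frac{1}{2}\right)\right) \frac{1}{-798 - 1308}}{3 + 65} - \frac{2943}{4102} = \frac{\left(-1427 + \left(\frac{5}{12} - \frac{1}{2}\right)\right) \frac{1}{-2106}}{68} - \frac{2943}{4102} = \left(-1427 - \frac{1}{12}\right) \left(- \frac{1}{2106}\right) \frac{1}{68} - \frac{2943}{4102} = \left(- \frac{17125}{12}\right) \left(- \frac{1}{2106}\right) \frac{1}{68} - \frac{2943}{4102} = \frac{17125}{25272} \cdot \frac{1}{68} - \frac{2943}{4102} = \frac{17125}{1718496} - \frac{2943}{4102} = - \frac{2493643489}{3524635296}$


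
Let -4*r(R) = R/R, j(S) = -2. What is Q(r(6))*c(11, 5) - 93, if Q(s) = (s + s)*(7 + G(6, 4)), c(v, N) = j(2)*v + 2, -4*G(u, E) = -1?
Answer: -41/2 ≈ -20.500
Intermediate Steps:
G(u, E) = ¼ (G(u, E) = -¼*(-1) = ¼)
c(v, N) = 2 - 2*v (c(v, N) = -2*v + 2 = 2 - 2*v)
r(R) = -¼ (r(R) = -R/(4*R) = -¼*1 = -¼)
Q(s) = 29*s/2 (Q(s) = (s + s)*(7 + ¼) = (2*s)*(29/4) = 29*s/2)
Q(r(6))*c(11, 5) - 93 = ((29/2)*(-¼))*(2 - 2*11) - 93 = -29*(2 - 22)/8 - 93 = -29/8*(-20) - 93 = 145/2 - 93 = -41/2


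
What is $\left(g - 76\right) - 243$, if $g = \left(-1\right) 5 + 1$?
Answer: $-323$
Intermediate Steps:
$g = -4$ ($g = -5 + 1 = -4$)
$\left(g - 76\right) - 243 = \left(-4 - 76\right) - 243 = -80 - 243 = -323$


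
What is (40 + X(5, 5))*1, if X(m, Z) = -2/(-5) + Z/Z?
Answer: 207/5 ≈ 41.400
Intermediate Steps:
X(m, Z) = 7/5 (X(m, Z) = -2*(-1/5) + 1 = 2/5 + 1 = 7/5)
(40 + X(5, 5))*1 = (40 + 7/5)*1 = (207/5)*1 = 207/5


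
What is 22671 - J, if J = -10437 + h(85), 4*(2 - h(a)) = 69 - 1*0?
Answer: 132493/4 ≈ 33123.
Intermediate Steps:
h(a) = -61/4 (h(a) = 2 - (69 - 1*0)/4 = 2 - (69 + 0)/4 = 2 - ¼*69 = 2 - 69/4 = -61/4)
J = -41809/4 (J = -10437 - 61/4 = -41809/4 ≈ -10452.)
22671 - J = 22671 - 1*(-41809/4) = 22671 + 41809/4 = 132493/4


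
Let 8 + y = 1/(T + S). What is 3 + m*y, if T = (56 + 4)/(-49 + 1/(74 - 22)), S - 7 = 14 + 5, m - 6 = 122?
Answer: -10683521/10517 ≈ -1015.8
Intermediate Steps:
m = 128 (m = 6 + 122 = 128)
S = 26 (S = 7 + (14 + 5) = 7 + 19 = 26)
T = -1040/849 (T = 60/(-49 + 1/52) = 60/(-2547/52) = 60*(-52/2547) = -1040/849 ≈ -1.2250)
y = -167423/21034 (y = -8 + 1/(-1040/849 + 26) = -8 + 1/(21034/849) = -8 + 849/21034 = -167423/21034 ≈ -7.9596)
3 + m*y = 3 + 128*(-167423/21034) = 3 - 10715072/10517 = -10683521/10517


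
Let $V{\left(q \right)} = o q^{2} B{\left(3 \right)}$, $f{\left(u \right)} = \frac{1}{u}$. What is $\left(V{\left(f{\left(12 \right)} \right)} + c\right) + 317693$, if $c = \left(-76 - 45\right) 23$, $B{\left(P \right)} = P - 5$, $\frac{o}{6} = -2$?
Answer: $\frac{1889461}{6} \approx 3.1491 \cdot 10^{5}$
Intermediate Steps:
$o = -12$ ($o = 6 \left(-2\right) = -12$)
$B{\left(P \right)} = -5 + P$ ($B{\left(P \right)} = P - 5 = -5 + P$)
$c = -2783$ ($c = \left(-121\right) 23 = -2783$)
$V{\left(q \right)} = 24 q^{2}$ ($V{\left(q \right)} = - 12 q^{2} \left(-5 + 3\right) = - 12 q^{2} \left(-2\right) = 24 q^{2}$)
$\left(V{\left(f{\left(12 \right)} \right)} + c\right) + 317693 = \left(24 \left(\frac{1}{12}\right)^{2} - 2783\right) + 317693 = \left(\frac{24}{144} - 2783\right) + 317693 = \left(24 \cdot \frac{1}{144} - 2783\right) + 317693 = \left(\frac{1}{6} - 2783\right) + 317693 = - \frac{16697}{6} + 317693 = \frac{1889461}{6}$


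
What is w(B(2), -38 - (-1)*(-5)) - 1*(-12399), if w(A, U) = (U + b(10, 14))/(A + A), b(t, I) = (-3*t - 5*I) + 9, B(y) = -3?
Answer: 37264/3 ≈ 12421.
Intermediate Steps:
b(t, I) = 9 - 5*I - 3*t (b(t, I) = (-5*I - 3*t) + 9 = 9 - 5*I - 3*t)
w(A, U) = (-91 + U)/(2*A) (w(A, U) = (U + (9 - 5*14 - 3*10))/(A + A) = (U + (9 - 70 - 30))/((2*A)) = (U - 91)*(1/(2*A)) = (-91 + U)*(1/(2*A)) = (-91 + U)/(2*A))
w(B(2), -38 - (-1)*(-5)) - 1*(-12399) = (½)*(-91 + (-38 - (-1)*(-5)))/(-3) - 1*(-12399) = (½)*(-⅓)*(-91 + (-38 - 1*5)) + 12399 = (½)*(-⅓)*(-91 + (-38 - 5)) + 12399 = (½)*(-⅓)*(-91 - 43) + 12399 = (½)*(-⅓)*(-134) + 12399 = 67/3 + 12399 = 37264/3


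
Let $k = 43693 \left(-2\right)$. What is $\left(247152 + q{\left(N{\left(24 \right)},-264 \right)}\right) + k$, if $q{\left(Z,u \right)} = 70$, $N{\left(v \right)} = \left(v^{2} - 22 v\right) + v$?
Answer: $159836$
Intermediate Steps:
$k = -87386$
$N{\left(v \right)} = v^{2} - 21 v$
$\left(247152 + q{\left(N{\left(24 \right)},-264 \right)}\right) + k = \left(247152 + 70\right) - 87386 = 247222 - 87386 = 159836$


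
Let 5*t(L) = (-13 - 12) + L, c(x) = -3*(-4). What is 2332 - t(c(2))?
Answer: 11673/5 ≈ 2334.6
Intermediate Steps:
c(x) = 12
t(L) = -5 + L/5 (t(L) = ((-13 - 12) + L)/5 = (-25 + L)/5 = -5 + L/5)
2332 - t(c(2)) = 2332 - (-5 + (⅕)*12) = 2332 - (-5 + 12/5) = 2332 - 1*(-13/5) = 2332 + 13/5 = 11673/5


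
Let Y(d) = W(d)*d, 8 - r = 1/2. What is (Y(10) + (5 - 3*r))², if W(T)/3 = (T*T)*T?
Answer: 3595801225/4 ≈ 8.9895e+8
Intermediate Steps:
r = 15/2 (r = 8 - 1/2 = 8 - 1*½ = 8 - ½ = 15/2 ≈ 7.5000)
W(T) = 3*T³ (W(T) = 3*((T*T)*T) = 3*(T²*T) = 3*T³)
Y(d) = 3*d⁴ (Y(d) = (3*d³)*d = 3*d⁴)
(Y(10) + (5 - 3*r))² = (3*10⁴ + (5 - 3*15/2))² = (3*10000 + (5 - 45/2))² = (30000 - 35/2)² = (59965/2)² = 3595801225/4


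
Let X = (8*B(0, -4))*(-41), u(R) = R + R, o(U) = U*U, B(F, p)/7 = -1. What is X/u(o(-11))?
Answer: 1148/121 ≈ 9.4876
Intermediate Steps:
B(F, p) = -7 (B(F, p) = 7*(-1) = -7)
o(U) = U²
u(R) = 2*R
X = 2296 (X = (8*(-7))*(-41) = -56*(-41) = 2296)
X/u(o(-11)) = 2296/((2*(-11)²)) = 2296/((2*121)) = 2296/242 = 2296*(1/242) = 1148/121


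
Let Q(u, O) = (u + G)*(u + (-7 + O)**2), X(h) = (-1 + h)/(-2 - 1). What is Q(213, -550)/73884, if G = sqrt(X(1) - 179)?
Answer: 11021401/12314 + 155231*I*sqrt(179)/36942 ≈ 895.03 + 56.219*I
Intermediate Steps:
X(h) = 1/3 - h/3 (X(h) = (-1 + h)/(-3) = (-1 + h)*(-1/3) = 1/3 - h/3)
G = I*sqrt(179) (G = sqrt((1/3 - 1/3*1) - 179) = sqrt((1/3 - 1/3) - 179) = sqrt(0 - 179) = sqrt(-179) = I*sqrt(179) ≈ 13.379*I)
Q(u, O) = (u + (-7 + O)**2)*(u + I*sqrt(179)) (Q(u, O) = (u + I*sqrt(179))*(u + (-7 + O)**2) = (u + (-7 + O)**2)*(u + I*sqrt(179)))
Q(213, -550)/73884 = (213**2 + 213*(-7 - 550)**2 + I*213*sqrt(179) + I*sqrt(179)*(-7 - 550)**2)/73884 = (45369 + 213*(-557)**2 + 213*I*sqrt(179) + I*sqrt(179)*(-557)**2)*(1/73884) = (45369 + 213*310249 + 213*I*sqrt(179) + I*sqrt(179)*310249)*(1/73884) = (45369 + 66083037 + 213*I*sqrt(179) + 310249*I*sqrt(179))*(1/73884) = (66128406 + 310462*I*sqrt(179))*(1/73884) = 11021401/12314 + 155231*I*sqrt(179)/36942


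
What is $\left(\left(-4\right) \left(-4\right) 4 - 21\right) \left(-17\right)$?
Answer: $-731$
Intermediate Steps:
$\left(\left(-4\right) \left(-4\right) 4 - 21\right) \left(-17\right) = \left(16 \cdot 4 - 21\right) \left(-17\right) = \left(64 - 21\right) \left(-17\right) = 43 \left(-17\right) = -731$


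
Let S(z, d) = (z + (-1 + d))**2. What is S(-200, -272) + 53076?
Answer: 276805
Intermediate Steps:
S(z, d) = (-1 + d + z)**2
S(-200, -272) + 53076 = (-1 - 272 - 200)**2 + 53076 = (-473)**2 + 53076 = 223729 + 53076 = 276805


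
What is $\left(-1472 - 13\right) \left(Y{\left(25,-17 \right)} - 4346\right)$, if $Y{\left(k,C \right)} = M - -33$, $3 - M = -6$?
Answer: $6391440$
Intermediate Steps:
$M = 9$ ($M = 3 - -6 = 3 + 6 = 9$)
$Y{\left(k,C \right)} = 42$ ($Y{\left(k,C \right)} = 9 - -33 = 9 + 33 = 42$)
$\left(-1472 - 13\right) \left(Y{\left(25,-17 \right)} - 4346\right) = \left(-1472 - 13\right) \left(42 - 4346\right) = \left(-1485\right) \left(-4304\right) = 6391440$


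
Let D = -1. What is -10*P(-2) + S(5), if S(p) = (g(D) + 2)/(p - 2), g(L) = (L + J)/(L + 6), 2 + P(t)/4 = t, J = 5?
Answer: 2414/15 ≈ 160.93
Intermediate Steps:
P(t) = -8 + 4*t
g(L) = (5 + L)/(6 + L) (g(L) = (L + 5)/(L + 6) = (5 + L)/(6 + L))
S(p) = 14/(5*(-2 + p)) (S(p) = ((5 - 1)/(6 - 1) + 2)/(p - 2) = (4/5 + 2)/(-2 + p) = ((⅕)*4 + 2)/(-2 + p) = (⅘ + 2)/(-2 + p) = 14/(5*(-2 + p)))
-10*P(-2) + S(5) = -10*(-8 + 4*(-2)) + 14/(5*(-2 + 5)) = -10*(-8 - 8) + (14/5)/3 = -10*(-16) + (14/5)*(⅓) = 160 + 14/15 = 2414/15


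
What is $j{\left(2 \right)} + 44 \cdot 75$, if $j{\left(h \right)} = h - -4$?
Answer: $3306$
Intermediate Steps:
$j{\left(h \right)} = 4 + h$ ($j{\left(h \right)} = h + 4 = 4 + h$)
$j{\left(2 \right)} + 44 \cdot 75 = \left(4 + 2\right) + 44 \cdot 75 = 6 + 3300 = 3306$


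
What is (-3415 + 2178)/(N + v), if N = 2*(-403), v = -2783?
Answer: 1237/3589 ≈ 0.34466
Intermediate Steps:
N = -806
(-3415 + 2178)/(N + v) = (-3415 + 2178)/(-806 - 2783) = -1237/(-3589) = -1237*(-1/3589) = 1237/3589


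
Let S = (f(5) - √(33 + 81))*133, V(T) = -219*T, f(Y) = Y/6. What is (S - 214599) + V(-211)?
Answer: -1009675/6 - 133*√114 ≈ -1.6970e+5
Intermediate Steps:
f(Y) = Y/6 (f(Y) = Y*(⅙) = Y/6)
S = 665/6 - 133*√114 (S = ((⅙)*5 - √(33 + 81))*133 = (⅚ - √114)*133 = 665/6 - 133*√114 ≈ -1309.2)
(S - 214599) + V(-211) = ((665/6 - 133*√114) - 214599) - 219*(-211) = (-1286929/6 - 133*√114) + 46209 = -1009675/6 - 133*√114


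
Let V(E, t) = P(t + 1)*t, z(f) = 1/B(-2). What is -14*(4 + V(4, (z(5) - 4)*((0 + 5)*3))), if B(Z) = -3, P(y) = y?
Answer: -58296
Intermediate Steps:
z(f) = -1/3 (z(f) = 1/(-3) = -1/3)
V(E, t) = t*(1 + t) (V(E, t) = (t + 1)*t = (1 + t)*t = t*(1 + t))
-14*(4 + V(4, (z(5) - 4)*((0 + 5)*3))) = -14*(4 + ((-1/3 - 4)*((0 + 5)*3))*(1 + (-1/3 - 4)*((0 + 5)*3))) = -14*(4 + (-65*3/3)*(1 - 65*3/3)) = -14*(4 + (-13/3*15)*(1 - 13/3*15)) = -14*(4 - 65*(1 - 65)) = -14*(4 - 65*(-64)) = -14*(4 + 4160) = -14*4164 = -58296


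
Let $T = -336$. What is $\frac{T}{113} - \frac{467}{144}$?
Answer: $- \frac{101155}{16272} \approx -6.2165$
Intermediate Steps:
$\frac{T}{113} - \frac{467}{144} = - \frac{336}{113} - \frac{467}{144} = - \frac{101155}{16272}$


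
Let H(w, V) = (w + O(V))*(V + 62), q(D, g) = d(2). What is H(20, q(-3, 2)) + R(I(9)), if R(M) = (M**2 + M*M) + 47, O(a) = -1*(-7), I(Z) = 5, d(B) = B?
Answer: 1825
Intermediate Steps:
O(a) = 7
q(D, g) = 2
H(w, V) = (7 + w)*(62 + V) (H(w, V) = (w + 7)*(V + 62) = (7 + w)*(62 + V))
R(M) = 47 + 2*M**2 (R(M) = (M**2 + M**2) + 47 = 2*M**2 + 47 = 47 + 2*M**2)
H(20, q(-3, 2)) + R(I(9)) = (434 + 7*2 + 62*20 + 2*20) + (47 + 2*5**2) = (434 + 14 + 1240 + 40) + (47 + 2*25) = 1728 + (47 + 50) = 1728 + 97 = 1825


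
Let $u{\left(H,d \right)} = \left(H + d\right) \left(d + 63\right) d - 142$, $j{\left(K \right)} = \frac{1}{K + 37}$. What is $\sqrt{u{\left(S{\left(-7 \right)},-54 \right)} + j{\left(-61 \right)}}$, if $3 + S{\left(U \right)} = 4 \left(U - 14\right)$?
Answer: $\frac{\sqrt{9847290}}{12} \approx 261.5$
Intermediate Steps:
$j{\left(K \right)} = \frac{1}{37 + K}$
$S{\left(U \right)} = -59 + 4 U$ ($S{\left(U \right)} = -3 + 4 \left(U - 14\right) = -3 + 4 \left(-14 + U\right) = -3 + \left(-56 + 4 U\right) = -59 + 4 U$)
$u{\left(H,d \right)} = -142 + d \left(63 + d\right) \left(H + d\right)$ ($u{\left(H,d \right)} = \left(H + d\right) \left(63 + d\right) d - 142 = \left(63 + d\right) \left(H + d\right) d - 142 = d \left(63 + d\right) \left(H + d\right) - 142 = -142 + d \left(63 + d\right) \left(H + d\right)$)
$\sqrt{u{\left(S{\left(-7 \right)},-54 \right)} + j{\left(-61 \right)}} = \sqrt{\left(-142 + \left(-54\right)^{3} + 63 \left(-54\right)^{2} + \left(-59 + 4 \left(-7\right)\right) \left(-54\right)^{2} + 63 \left(-59 + 4 \left(-7\right)\right) \left(-54\right)\right) + \frac{1}{37 - 61}} = \sqrt{\left(-142 - 157464 + 63 \cdot 2916 + \left(-59 - 28\right) 2916 + 63 \left(-59 - 28\right) \left(-54\right)\right) + \frac{1}{-24}} = \sqrt{\left(-142 - 157464 + 183708 - 253692 + 63 \left(-87\right) \left(-54\right)\right) - \frac{1}{24}} = \sqrt{\left(-142 - 157464 + 183708 - 253692 + 295974\right) - \frac{1}{24}} = \sqrt{68384 - \frac{1}{24}} = \sqrt{\frac{1641215}{24}} = \frac{\sqrt{9847290}}{12}$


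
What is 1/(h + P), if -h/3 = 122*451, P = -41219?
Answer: -1/206285 ≈ -4.8477e-6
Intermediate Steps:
h = -165066 (h = -366*451 = -3*55022 = -165066)
1/(h + P) = 1/(-165066 - 41219) = 1/(-206285) = -1/206285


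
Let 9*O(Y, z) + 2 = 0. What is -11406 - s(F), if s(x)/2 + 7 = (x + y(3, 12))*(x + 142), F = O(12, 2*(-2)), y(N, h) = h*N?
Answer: -1744496/81 ≈ -21537.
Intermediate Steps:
O(Y, z) = -2/9 (O(Y, z) = -2/9 + (⅑)*0 = -2/9 + 0 = -2/9)
y(N, h) = N*h
F = -2/9 ≈ -0.22222
s(x) = -14 + 2*(36 + x)*(142 + x) (s(x) = -14 + 2*((x + 3*12)*(x + 142)) = -14 + 2*((x + 36)*(142 + x)) = -14 + 2*((36 + x)*(142 + x)) = -14 + 2*(36 + x)*(142 + x))
-11406 - s(F) = -11406 - (10210 + 2*(-2/9)² + 356*(-2/9)) = -11406 - (10210 + 2*(4/81) - 712/9) = -11406 - (10210 + 8/81 - 712/9) = -11406 - 1*820610/81 = -11406 - 820610/81 = -1744496/81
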